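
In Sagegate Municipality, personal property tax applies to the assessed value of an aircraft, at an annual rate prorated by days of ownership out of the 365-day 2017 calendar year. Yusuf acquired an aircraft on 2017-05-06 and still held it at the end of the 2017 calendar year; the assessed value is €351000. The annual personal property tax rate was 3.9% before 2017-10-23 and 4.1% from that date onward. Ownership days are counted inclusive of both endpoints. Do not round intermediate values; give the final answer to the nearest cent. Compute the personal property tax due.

2017-05-06 to 2017-10-22: 170 days at 3.9% → €351000 × 3.9% × 170/365 = €6375.6986
2017-10-23 to 2017-12-31: 70 days at 4.1% → €351000 × 4.1% × 70/365 = €2759.9178
Total = €9135.6164

€9135.62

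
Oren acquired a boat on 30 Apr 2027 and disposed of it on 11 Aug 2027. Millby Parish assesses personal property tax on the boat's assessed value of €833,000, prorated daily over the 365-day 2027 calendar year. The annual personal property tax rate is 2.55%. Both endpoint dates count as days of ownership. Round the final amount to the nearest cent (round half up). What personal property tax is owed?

€6,052.37

Days held (30 Apr – 11 Aug 2027): 104 out of 365
Tax = €833,000 × 2.55% × 104/365 = €6,052.3726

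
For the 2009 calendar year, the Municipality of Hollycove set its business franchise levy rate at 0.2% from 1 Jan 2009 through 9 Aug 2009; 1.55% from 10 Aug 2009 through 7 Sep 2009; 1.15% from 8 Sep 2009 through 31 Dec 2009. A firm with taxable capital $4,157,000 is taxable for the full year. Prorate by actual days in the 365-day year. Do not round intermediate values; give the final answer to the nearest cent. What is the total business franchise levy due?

$25,215.34

1 Jan – 9 Aug 2009: 221 days at 0.2% → $4,157,000 × 0.2% × 221/365 = $5,033.9562
10 Aug – 7 Sep 2009: 29 days at 1.55% → $4,157,000 × 1.55% × 29/365 = $5,119.3740
8 Sep – 31 Dec 2009: 115 days at 1.15% → $4,157,000 × 1.15% × 115/365 = $15,062.0068
Total = $25,215.3370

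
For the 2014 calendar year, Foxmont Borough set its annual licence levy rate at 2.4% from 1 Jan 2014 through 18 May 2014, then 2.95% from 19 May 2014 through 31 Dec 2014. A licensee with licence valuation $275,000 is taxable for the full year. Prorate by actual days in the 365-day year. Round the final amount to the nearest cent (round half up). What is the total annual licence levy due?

$7,540.65

1 Jan – 18 May 2014: 138 days at 2.4% → $275,000 × 2.4% × 138/365 = $2,495.3425
19 May – 31 Dec 2014: 227 days at 2.95% → $275,000 × 2.95% × 227/365 = $5,045.3082
Total = $7,540.6507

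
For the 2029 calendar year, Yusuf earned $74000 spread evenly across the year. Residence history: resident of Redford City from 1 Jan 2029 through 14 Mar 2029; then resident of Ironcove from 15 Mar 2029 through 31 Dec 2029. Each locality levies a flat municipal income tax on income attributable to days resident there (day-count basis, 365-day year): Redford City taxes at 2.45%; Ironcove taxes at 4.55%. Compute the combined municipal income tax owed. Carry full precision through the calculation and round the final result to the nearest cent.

Redford City, 1 Jan – 14 Mar 2029: 73 days → $74000 × 2.45% × 73/365 = $362.6000
Ironcove, 15 Mar – 31 Dec 2029: 292 days → $74000 × 4.55% × 292/365 = $2693.6000
Total = $3056.2000

$3056.20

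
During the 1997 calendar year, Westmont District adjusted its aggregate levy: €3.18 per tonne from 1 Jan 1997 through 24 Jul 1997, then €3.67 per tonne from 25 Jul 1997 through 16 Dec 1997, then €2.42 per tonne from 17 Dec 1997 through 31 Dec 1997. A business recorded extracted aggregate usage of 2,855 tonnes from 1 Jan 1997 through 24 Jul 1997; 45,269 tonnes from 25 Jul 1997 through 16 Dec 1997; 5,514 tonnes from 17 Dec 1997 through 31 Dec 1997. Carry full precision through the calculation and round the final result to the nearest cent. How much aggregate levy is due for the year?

€188,560.01

1 Jan – 24 Jul 1997: 2,855 tonnes at €3.18/tonne → €9,078.90
25 Jul – 16 Dec 1997: 45,269 tonnes at €3.67/tonne → €166,137.23
17 Dec – 31 Dec 1997: 5,514 tonnes at €2.42/tonne → €13,343.88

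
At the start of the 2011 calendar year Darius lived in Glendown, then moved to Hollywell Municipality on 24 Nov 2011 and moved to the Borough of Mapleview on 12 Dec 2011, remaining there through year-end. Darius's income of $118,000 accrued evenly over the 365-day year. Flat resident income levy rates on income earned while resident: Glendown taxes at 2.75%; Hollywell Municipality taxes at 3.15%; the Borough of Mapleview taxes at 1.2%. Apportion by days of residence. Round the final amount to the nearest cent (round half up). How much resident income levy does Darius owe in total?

$3,168.06

Glendown, 1 Jan – 23 Nov 2011: 327 days → $118,000 × 2.75% × 327/365 = $2,907.1644
Hollywell Municipality, 24 Nov – 11 Dec 2011: 18 days → $118,000 × 3.15% × 18/365 = $183.3041
The Borough of Mapleview, 12 Dec – 31 Dec 2011: 20 days → $118,000 × 1.2% × 20/365 = $77.5890
Total = $3,168.0575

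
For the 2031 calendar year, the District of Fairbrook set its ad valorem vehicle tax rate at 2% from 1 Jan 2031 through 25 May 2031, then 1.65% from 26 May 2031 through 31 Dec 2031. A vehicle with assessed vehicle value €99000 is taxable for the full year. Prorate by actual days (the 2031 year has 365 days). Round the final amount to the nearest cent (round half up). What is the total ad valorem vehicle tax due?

€1771.15

1 Jan – 25 May 2031: 145 days at 2% → €99000 × 2% × 145/365 = €786.5753
26 May – 31 Dec 2031: 220 days at 1.65% → €99000 × 1.65% × 220/365 = €984.5753
Total = €1771.1507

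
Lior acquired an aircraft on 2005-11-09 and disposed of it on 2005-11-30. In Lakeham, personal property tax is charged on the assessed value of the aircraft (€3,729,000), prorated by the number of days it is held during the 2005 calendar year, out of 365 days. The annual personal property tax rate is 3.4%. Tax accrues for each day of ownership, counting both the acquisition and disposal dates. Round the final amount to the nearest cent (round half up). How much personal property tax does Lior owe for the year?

Days held (2005-11-09 to 2005-11-30): 22 out of 365
Tax = €3,729,000 × 3.4% × 22/365 = €7,641.8959

€7,641.90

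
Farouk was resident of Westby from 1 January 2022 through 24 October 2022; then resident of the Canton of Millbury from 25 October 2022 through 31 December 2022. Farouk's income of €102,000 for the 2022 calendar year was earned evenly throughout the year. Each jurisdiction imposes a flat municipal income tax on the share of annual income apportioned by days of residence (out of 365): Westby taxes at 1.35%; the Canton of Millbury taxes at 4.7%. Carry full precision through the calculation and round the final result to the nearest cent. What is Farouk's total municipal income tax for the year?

Westby, 1 January – 24 October 2022: 297 days → €102,000 × 1.35% × 297/365 = €1,120.4630
The Canton of Millbury, 25 October – 31 December 2022: 68 days → €102,000 × 4.7% × 68/365 = €893.1288
Total = €2,013.5918

€2,013.59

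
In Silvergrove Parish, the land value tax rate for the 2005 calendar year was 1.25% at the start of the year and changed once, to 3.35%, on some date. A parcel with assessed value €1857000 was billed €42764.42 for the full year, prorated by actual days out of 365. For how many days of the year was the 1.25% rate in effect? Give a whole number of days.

182 days

Let d = days at the first rate; then 365 − d days at the second rate.
€1857000 × [1.25%·d + 3.35%·(365−d)] / 365 = €42764.42
Solving gives d = 182, so the new rate took effect on July 2, 2005.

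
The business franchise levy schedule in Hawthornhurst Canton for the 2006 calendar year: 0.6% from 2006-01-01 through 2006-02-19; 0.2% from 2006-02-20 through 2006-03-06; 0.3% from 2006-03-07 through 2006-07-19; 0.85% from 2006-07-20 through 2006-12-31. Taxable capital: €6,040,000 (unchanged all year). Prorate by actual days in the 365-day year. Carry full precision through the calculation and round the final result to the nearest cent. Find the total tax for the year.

2006-01-01 to 2006-02-19: 50 days at 0.6% → €6,040,000 × 0.6% × 50/365 = €4,964.3836
2006-02-20 to 2006-03-06: 15 days at 0.2% → €6,040,000 × 0.2% × 15/365 = €496.4384
2006-03-07 to 2006-07-19: 135 days at 0.3% → €6,040,000 × 0.3% × 135/365 = €6,701.9178
2006-07-20 to 2006-12-31: 165 days at 0.85% → €6,040,000 × 0.85% × 165/365 = €23,208.4932
Total = €35,371.2329

€35,371.23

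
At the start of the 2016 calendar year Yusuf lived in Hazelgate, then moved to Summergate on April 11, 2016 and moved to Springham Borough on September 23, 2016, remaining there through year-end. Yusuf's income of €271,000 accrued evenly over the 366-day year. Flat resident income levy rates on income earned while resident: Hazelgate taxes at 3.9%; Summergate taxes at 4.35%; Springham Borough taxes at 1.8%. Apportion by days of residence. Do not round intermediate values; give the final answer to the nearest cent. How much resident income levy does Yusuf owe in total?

Hazelgate, January 1 – April 10, 2016: 101 days → €271,000 × 3.9% × 101/366 = €2,916.5820
Summergate, April 11 – September 22, 2016: 165 days → €271,000 × 4.35% × 165/366 = €5,314.4877
Springham Borough, September 23 – December 31, 2016: 100 days → €271,000 × 1.8% × 100/366 = €1,332.7869
Total = €9,563.8566

€9,563.86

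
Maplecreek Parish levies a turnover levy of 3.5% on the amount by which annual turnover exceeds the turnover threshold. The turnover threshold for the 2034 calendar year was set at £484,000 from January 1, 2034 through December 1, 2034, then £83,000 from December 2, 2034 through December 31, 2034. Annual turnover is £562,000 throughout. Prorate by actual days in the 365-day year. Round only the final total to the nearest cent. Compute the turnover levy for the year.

£3,883.56

January 1 – December 1, 2034: 335 days, exemption £484,000 → (£562,000 − £484,000) × 3.5% × 335/365 = £2,505.6164
December 2 – December 31, 2034: 30 days, exemption £83,000 → (£562,000 − £83,000) × 3.5% × 30/365 = £1,377.9452
Total = £3,883.5616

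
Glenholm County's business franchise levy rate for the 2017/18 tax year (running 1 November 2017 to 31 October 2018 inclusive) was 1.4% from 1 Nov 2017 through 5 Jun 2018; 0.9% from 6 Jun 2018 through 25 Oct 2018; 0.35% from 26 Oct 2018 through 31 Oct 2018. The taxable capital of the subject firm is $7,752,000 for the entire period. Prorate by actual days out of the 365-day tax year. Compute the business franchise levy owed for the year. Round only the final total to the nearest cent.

$92,110.75

1 Nov 2017 – 5 Jun 2018: 217 days at 1.4% → $7,752,000 × 1.4% × 217/365 = $64,522.1260
6 Jun – 25 Oct 2018: 142 days at 0.9% → $7,752,000 × 0.9% × 142/365 = $27,142.6192
26 Oct – 31 Oct 2018: 6 days at 0.35% → $7,752,000 × 0.35% × 6/365 = $446.0055
Total = $92,110.7507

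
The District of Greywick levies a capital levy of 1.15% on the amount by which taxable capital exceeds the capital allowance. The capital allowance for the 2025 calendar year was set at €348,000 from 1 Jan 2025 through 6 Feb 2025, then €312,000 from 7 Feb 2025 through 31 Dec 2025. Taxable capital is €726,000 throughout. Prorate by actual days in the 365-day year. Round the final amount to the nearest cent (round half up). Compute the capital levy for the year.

€4,719.03

1 Jan – 6 Feb 2025: 37 days, exemption €348,000 → (€726,000 − €348,000) × 1.15% × 37/365 = €440.6548
7 Feb – 31 Dec 2025: 328 days, exemption €312,000 → (€726,000 − €312,000) × 1.15% × 328/365 = €4,278.3781
Total = €4,719.0329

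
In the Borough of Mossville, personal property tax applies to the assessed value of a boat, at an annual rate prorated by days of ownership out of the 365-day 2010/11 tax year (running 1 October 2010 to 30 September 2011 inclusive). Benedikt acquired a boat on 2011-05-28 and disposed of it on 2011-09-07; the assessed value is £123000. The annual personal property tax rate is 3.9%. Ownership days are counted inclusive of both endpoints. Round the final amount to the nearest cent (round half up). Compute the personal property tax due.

£1353.67

Days held (2011-05-28 to 2011-09-07): 103 out of 365
Tax = £123000 × 3.9% × 103/365 = £1353.6740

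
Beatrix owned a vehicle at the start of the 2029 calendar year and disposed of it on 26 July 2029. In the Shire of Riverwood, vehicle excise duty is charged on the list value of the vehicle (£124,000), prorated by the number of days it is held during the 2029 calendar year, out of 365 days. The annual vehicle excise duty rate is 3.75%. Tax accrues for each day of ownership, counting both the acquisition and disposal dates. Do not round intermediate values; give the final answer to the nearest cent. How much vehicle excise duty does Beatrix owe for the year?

£2,637.12

Days held (1 January – 26 July 2029): 207 out of 365
Tax = £124,000 × 3.75% × 207/365 = £2,637.1233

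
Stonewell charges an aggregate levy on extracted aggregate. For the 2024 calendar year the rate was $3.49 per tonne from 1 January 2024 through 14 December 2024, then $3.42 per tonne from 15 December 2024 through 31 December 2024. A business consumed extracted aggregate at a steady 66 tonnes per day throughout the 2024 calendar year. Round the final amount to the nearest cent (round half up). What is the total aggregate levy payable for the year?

$84,225.90

1 January – 14 December 2024: 349 days × 66 tonnes/day = 23,034 tonnes at $3.49/tonne → $80,388.66
15 December – 31 December 2024: 17 days × 66 tonnes/day = 1,122 tonnes at $3.42/tonne → $3,837.24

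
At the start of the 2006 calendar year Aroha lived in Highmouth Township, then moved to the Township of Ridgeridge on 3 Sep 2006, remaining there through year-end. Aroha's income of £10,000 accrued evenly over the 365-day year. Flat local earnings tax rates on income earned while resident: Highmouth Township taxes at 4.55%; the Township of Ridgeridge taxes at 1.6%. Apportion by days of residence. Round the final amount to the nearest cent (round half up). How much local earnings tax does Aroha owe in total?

£358.01

Highmouth Township, 1 Jan – 2 Sep 2006: 245 days → £10,000 × 4.55% × 245/365 = £305.4110
The Township of Ridgeridge, 3 Sep – 31 Dec 2006: 120 days → £10,000 × 1.6% × 120/365 = £52.6027
Total = £358.0137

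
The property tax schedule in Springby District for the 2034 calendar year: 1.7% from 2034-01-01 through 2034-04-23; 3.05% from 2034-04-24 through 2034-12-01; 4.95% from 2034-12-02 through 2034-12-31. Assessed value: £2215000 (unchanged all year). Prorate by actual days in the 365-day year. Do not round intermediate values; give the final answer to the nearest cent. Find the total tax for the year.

£61759.05

2034-01-01 to 2034-04-23: 113 days at 1.7% → £2215000 × 1.7% × 113/365 = £11657.5753
2034-04-24 to 2034-12-01: 222 days at 3.05% → £2215000 × 3.05% × 222/365 = £41089.7671
2034-12-02 to 2034-12-31: 30 days at 4.95% → £2215000 × 4.95% × 30/365 = £9011.7123
Total = £61759.0548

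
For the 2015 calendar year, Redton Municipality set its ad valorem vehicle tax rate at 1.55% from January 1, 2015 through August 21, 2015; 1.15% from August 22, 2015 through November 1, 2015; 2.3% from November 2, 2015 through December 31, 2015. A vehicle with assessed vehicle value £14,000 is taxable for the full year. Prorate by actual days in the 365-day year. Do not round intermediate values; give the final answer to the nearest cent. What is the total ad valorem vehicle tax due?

January 1 – August 21, 2015: 233 days at 1.55% → £14,000 × 1.55% × 233/365 = £138.5233
August 22 – November 1, 2015: 72 days at 1.15% → £14,000 × 1.15% × 72/365 = £31.7589
November 2 – December 31, 2015: 60 days at 2.3% → £14,000 × 2.3% × 60/365 = £52.9315
Total = £223.2137

£223.21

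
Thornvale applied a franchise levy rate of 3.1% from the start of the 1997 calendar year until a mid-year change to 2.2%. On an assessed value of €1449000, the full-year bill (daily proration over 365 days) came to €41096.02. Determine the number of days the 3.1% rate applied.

258 days

Let d = days at the first rate; then 365 − d days at the second rate.
€1449000 × [3.1%·d + 2.2%·(365−d)] / 365 = €41096.02
Solving gives d = 258, so the new rate took effect on September 16, 1997.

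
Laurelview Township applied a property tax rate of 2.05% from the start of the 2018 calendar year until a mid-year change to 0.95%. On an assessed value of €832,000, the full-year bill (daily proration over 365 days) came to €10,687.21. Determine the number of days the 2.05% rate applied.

111 days

Let d = days at the first rate; then 365 − d days at the second rate.
€832,000 × [2.05%·d + 0.95%·(365−d)] / 365 = €10,687.21
Solving gives d = 111, so the new rate took effect on April 22, 2018.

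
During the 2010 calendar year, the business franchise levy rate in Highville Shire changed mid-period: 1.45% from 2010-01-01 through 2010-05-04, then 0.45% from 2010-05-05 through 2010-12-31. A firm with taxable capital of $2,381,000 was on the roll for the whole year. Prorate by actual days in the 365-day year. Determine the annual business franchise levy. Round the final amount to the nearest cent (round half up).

2010-01-01 to 2010-05-04: 124 days at 1.45% → $2,381,000 × 1.45% × 124/365 = $11,728.8712
2010-05-05 to 2010-12-31: 241 days at 0.45% → $2,381,000 × 0.45% × 241/365 = $7,074.5055
Total = $18,803.3767

$18,803.38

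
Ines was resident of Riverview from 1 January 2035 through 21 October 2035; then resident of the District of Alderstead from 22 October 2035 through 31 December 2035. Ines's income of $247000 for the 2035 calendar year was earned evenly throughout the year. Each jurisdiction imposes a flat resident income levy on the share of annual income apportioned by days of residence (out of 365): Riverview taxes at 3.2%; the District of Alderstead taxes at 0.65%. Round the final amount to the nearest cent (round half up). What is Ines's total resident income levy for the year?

$6678.81

Riverview, 1 January – 21 October 2035: 294 days → $247000 × 3.2% × 294/365 = $6366.5096
The District of Alderstead, 22 October – 31 December 2035: 71 days → $247000 × 0.65% × 71/365 = $312.3027
Total = $6678.8123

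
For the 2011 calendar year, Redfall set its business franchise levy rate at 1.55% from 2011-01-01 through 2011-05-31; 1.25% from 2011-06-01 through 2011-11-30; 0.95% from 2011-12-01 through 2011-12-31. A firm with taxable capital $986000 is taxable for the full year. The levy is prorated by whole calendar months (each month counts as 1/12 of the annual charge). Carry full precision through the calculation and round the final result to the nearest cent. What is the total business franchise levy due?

$13311.00

2011-01-01 to 2011-05-31: 5 months at 1.55% → $986000 × 1.55% × 5/12 = $6367.9167
2011-06-01 to 2011-11-30: 6 months at 1.25% → $986000 × 1.25% × 6/12 = $6162.5000
2011-12-01 to 2011-12-31: 1 month at 0.95% → $986000 × 0.95% × 1/12 = $780.5833
Total = $13311.0000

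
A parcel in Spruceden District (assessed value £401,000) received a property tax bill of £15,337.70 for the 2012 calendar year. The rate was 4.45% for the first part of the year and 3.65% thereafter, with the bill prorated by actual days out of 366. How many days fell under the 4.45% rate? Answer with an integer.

Let d = days at the first rate; then 366 − d days at the second rate.
£401,000 × [4.45%·d + 3.65%·(366−d)] / 366 = £15,337.70
Solving gives d = 80, so the new rate took effect on 21 March 2012.

80 days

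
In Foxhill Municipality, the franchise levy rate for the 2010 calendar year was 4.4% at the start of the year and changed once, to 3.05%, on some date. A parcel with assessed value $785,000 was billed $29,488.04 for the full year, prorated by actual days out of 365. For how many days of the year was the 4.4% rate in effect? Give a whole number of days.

191 days

Let d = days at the first rate; then 365 − d days at the second rate.
$785,000 × [4.4%·d + 3.05%·(365−d)] / 365 = $29,488.04
Solving gives d = 191, so the new rate took effect on July 11, 2010.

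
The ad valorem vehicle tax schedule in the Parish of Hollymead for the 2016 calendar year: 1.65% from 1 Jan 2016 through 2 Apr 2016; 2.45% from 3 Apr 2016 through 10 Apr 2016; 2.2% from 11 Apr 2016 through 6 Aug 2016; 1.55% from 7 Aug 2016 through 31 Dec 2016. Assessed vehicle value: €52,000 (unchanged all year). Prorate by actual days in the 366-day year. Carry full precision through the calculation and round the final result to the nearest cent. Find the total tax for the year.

1 Jan – 2 Apr 2016: 93 days at 1.65% → €52,000 × 1.65% × 93/366 = €218.0164
3 Apr – 10 Apr 2016: 8 days at 2.45% → €52,000 × 2.45% × 8/366 = €27.8470
11 Apr – 6 Aug 2016: 118 days at 2.2% → €52,000 × 2.2% × 118/366 = €368.8306
7 Aug – 31 Dec 2016: 147 days at 1.55% → €52,000 × 1.55% × 147/366 = €323.7213
Total = €938.4153

€938.42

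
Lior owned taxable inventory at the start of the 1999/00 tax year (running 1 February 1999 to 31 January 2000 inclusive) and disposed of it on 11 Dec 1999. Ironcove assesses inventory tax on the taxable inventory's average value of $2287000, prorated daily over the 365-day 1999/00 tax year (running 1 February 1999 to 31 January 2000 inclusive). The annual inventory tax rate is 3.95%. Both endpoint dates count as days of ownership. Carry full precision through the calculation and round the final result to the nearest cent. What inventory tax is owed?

Days held (1 Feb – 11 Dec 1999): 314 out of 365
Tax = $2287000 × 3.95% × 314/365 = $77714.1397

$77714.14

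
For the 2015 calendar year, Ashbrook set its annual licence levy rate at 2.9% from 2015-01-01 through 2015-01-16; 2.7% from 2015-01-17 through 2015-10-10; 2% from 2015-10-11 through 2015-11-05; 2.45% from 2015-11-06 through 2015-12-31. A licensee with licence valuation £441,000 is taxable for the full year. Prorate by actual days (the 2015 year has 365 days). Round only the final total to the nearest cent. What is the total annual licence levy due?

£11,556.62

2015-01-01 to 2015-01-16: 16 days at 2.9% → £441,000 × 2.9% × 16/365 = £560.6137
2015-01-17 to 2015-10-10: 267 days at 2.7% → £441,000 × 2.7% × 267/365 = £8,710.0521
2015-10-11 to 2015-11-05: 26 days at 2% → £441,000 × 2% × 26/365 = £628.2740
2015-11-06 to 2015-12-31: 56 days at 2.45% → £441,000 × 2.45% × 56/365 = £1,657.6767
Total = £11,556.6164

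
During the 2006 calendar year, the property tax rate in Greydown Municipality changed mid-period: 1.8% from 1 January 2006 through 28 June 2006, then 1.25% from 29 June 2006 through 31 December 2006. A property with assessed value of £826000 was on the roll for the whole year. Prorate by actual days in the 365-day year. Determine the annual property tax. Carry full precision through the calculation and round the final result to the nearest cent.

1 January – 28 June 2006: 179 days at 1.8% → £826000 × 1.8% × 179/365 = £7291.4301
29 June – 31 December 2006: 186 days at 1.25% → £826000 × 1.25% × 186/365 = £5261.5068
Total = £12552.9370

£12552.94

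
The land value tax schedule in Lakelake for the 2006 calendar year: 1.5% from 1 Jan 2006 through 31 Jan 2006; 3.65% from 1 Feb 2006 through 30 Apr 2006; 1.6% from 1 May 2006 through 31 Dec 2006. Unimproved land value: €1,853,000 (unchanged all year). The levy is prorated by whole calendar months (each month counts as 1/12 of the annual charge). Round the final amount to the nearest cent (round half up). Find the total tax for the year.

€38,990.21

1 Jan – 31 Jan 2006: 1 month at 1.5% → €1,853,000 × 1.5% × 1/12 = €2,316.2500
1 Feb – 30 Apr 2006: 3 months at 3.65% → €1,853,000 × 3.65% × 3/12 = €16,908.6250
1 May – 31 Dec 2006: 8 months at 1.6% → €1,853,000 × 1.6% × 8/12 = €19,765.3333
Total = €38,990.2083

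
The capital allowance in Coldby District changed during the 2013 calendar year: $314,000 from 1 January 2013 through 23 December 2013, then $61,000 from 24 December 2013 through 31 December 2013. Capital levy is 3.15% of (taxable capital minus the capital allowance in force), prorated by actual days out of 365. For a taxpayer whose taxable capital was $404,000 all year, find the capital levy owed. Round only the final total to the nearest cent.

1 January – 23 December 2013: 357 days, exemption $314,000 → ($404,000 − $314,000) × 3.15% × 357/365 = $2,772.8630
24 December – 31 December 2013: 8 days, exemption $61,000 → ($404,000 − $61,000) × 3.15% × 8/365 = $236.8110
Total = $3,009.6740

$3,009.67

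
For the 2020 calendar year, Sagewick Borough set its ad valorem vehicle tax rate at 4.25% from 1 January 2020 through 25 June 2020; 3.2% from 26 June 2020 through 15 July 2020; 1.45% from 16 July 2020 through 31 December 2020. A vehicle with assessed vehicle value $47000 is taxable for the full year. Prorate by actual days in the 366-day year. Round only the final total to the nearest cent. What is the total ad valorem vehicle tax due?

1 January – 25 June 2020: 177 days at 4.25% → $47000 × 4.25% × 177/366 = $966.0041
26 June – 15 July 2020: 20 days at 3.2% → $47000 × 3.2% × 20/366 = $82.1858
16 July – 31 December 2020: 169 days at 1.45% → $47000 × 1.45% × 169/366 = $314.6817
Total = $1362.8716

$1362.87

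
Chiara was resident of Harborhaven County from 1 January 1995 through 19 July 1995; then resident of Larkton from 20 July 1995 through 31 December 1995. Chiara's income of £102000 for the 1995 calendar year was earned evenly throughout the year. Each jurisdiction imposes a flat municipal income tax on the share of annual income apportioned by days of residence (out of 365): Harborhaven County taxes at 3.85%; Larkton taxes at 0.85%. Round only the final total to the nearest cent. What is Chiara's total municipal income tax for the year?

Harborhaven County, 1 January – 19 July 1995: 200 days → £102000 × 3.85% × 200/365 = £2151.7808
Larkton, 20 July – 31 December 1995: 165 days → £102000 × 0.85% × 165/365 = £391.9315
Total = £2543.7123

£2543.71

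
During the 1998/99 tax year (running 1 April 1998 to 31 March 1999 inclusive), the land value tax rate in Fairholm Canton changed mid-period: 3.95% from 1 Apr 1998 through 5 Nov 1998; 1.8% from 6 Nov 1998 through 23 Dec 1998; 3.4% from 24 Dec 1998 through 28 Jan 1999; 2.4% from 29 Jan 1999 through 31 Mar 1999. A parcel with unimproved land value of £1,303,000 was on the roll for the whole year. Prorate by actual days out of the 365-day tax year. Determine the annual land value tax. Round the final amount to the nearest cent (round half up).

£43,646.93

1 Apr – 5 Nov 1998: 219 days at 3.95% → £1,303,000 × 3.95% × 219/365 = £30,881.1000
6 Nov – 23 Dec 1998: 48 days at 1.8% → £1,303,000 × 1.8% × 48/365 = £3,084.3616
24 Dec 1998 – 28 Jan 1999: 36 days at 3.4% → £1,303,000 × 3.4% × 36/365 = £4,369.5123
29 Jan – 31 Mar 1999: 62 days at 2.4% → £1,303,000 × 2.4% × 62/365 = £5,311.9562
Total = £43,646.9301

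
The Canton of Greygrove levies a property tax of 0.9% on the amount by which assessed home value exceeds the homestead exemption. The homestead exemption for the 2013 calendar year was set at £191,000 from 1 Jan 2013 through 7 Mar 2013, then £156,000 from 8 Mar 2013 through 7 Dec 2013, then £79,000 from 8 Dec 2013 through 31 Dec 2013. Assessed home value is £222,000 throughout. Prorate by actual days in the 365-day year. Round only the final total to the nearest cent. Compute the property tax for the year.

£582.61

1 Jan – 7 Mar 2013: 66 days, exemption £191,000 → (£222,000 − £191,000) × 0.9% × 66/365 = £50.4493
8 Mar – 7 Dec 2013: 275 days, exemption £156,000 → (£222,000 − £156,000) × 0.9% × 275/365 = £447.5342
8 Dec – 31 Dec 2013: 24 days, exemption £79,000 → (£222,000 − £79,000) × 0.9% × 24/365 = £84.6247
Total = £582.6082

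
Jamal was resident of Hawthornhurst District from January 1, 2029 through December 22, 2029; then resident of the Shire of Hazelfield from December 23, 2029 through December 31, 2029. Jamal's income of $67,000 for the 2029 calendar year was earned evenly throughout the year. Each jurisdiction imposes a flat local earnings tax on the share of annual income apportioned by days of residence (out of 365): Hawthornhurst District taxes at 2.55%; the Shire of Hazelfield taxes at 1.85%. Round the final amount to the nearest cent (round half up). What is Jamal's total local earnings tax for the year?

Hawthornhurst District, January 1 – December 22, 2029: 356 days → $67,000 × 2.55% × 356/365 = $1,666.3726
The Shire of Hazelfield, December 23 – December 31, 2029: 9 days → $67,000 × 1.85% × 9/365 = $30.5630
Total = $1,696.9356

$1,696.94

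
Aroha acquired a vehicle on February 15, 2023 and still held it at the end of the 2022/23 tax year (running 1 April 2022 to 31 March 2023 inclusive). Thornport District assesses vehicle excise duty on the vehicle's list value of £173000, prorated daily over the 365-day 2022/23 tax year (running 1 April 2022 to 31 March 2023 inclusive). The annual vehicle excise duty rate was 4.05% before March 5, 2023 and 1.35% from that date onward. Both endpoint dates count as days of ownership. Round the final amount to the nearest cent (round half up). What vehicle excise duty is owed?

£518.29

February 15 – March 4, 2023: 18 days at 4.05% → £173000 × 4.05% × 18/365 = £345.5260
March 5 – March 31, 2023: 27 days at 1.35% → £173000 × 1.35% × 27/365 = £172.7630
Total = £518.2890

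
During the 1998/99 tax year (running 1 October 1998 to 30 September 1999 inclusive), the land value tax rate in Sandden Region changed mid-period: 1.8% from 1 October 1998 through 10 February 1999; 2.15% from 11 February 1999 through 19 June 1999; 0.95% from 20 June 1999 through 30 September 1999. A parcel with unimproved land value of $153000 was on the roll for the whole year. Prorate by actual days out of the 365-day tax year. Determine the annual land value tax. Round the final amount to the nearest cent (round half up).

1 October 1998 – 10 February 1999: 133 days at 1.8% → $153000 × 1.8% × 133/365 = $1003.5123
11 February – 19 June 1999: 129 days at 2.15% → $153000 × 2.15% × 129/365 = $1162.5904
20 June – 30 September 1999: 103 days at 0.95% → $153000 × 0.95% × 103/365 = $410.1658
Total = $2576.2685

$2576.27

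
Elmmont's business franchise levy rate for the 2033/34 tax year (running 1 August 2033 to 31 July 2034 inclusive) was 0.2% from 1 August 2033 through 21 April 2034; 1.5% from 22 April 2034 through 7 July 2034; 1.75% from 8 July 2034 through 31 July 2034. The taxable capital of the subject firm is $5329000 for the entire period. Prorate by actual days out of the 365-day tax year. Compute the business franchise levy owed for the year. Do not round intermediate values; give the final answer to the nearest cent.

$30703.80

1 August 2033 – 21 April 2034: 264 days at 0.2% → $5329000 × 0.2% × 264/365 = $7708.8000
22 April – 7 July 2034: 77 days at 1.5% → $5329000 × 1.5% × 77/365 = $16863.0000
8 July – 31 July 2034: 24 days at 1.75% → $5329000 × 1.75% × 24/365 = $6132.0000
Total = $30703.8000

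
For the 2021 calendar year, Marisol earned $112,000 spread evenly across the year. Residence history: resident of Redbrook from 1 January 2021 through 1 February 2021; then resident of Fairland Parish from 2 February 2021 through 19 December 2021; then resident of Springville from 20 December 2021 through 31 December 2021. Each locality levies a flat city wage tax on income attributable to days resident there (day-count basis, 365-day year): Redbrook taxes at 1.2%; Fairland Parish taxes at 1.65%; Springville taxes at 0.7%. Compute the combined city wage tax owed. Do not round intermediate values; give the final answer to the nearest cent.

$1,768.83

Redbrook, 1 January – 1 February 2021: 32 days → $112,000 × 1.2% × 32/365 = $117.8301
Fairland Parish, 2 February – 19 December 2021: 321 days → $112,000 × 1.65% × 321/365 = $1,625.2274
Springville, 20 December – 31 December 2021: 12 days → $112,000 × 0.7% × 12/365 = $25.7753
Total = $1,768.8329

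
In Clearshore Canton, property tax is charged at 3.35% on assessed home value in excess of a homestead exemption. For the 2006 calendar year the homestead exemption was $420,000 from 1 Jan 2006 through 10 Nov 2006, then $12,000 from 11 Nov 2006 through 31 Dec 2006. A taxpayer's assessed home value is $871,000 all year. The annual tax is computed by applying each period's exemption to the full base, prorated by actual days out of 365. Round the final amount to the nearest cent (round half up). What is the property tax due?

$17,018.28

1 Jan – 10 Nov 2006: 314 days, exemption $420,000 → ($871,000 − $420,000) × 3.35% × 314/365 = $12,997.4493
11 Nov – 31 Dec 2006: 51 days, exemption $12,000 → ($871,000 − $12,000) × 3.35% × 51/365 = $4,020.8260
Total = $17,018.2753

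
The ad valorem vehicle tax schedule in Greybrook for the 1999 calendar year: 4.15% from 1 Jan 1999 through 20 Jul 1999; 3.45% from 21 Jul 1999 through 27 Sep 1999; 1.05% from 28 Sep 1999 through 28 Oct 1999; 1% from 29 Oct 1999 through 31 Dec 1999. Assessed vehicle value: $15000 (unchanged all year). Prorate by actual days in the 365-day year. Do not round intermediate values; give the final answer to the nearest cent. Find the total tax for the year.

1 Jan – 20 Jul 1999: 201 days at 4.15% → $15000 × 4.15% × 201/365 = $342.8014
21 Jul – 27 Sep 1999: 69 days at 3.45% → $15000 × 3.45% × 69/365 = $97.8288
28 Sep – 28 Oct 1999: 31 days at 1.05% → $15000 × 1.05% × 31/365 = $13.3767
29 Oct – 31 Dec 1999: 64 days at 1% → $15000 × 1% × 64/365 = $26.3014
Total = $480.3082

$480.31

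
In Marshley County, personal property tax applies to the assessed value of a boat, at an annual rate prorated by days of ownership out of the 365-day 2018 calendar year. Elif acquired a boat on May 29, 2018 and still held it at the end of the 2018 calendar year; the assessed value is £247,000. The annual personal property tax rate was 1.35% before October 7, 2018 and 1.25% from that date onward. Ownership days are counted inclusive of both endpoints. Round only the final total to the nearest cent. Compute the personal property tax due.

£1,924.23

May 29 – October 6, 2018: 131 days at 1.35% → £247,000 × 1.35% × 131/365 = £1,196.7658
October 7 – December 31, 2018: 86 days at 1.25% → £247,000 × 1.25% × 86/365 = £727.4658
Total = £1,924.2315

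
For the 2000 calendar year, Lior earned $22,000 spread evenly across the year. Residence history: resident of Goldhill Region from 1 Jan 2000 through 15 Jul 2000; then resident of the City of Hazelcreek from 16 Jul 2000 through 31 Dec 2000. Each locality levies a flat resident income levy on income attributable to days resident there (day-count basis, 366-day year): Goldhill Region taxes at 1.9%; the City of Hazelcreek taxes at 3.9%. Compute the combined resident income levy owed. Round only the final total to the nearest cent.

Goldhill Region, 1 Jan – 15 Jul 2000: 197 days → $22,000 × 1.9% × 197/366 = $224.9891
The City of Hazelcreek, 16 Jul – 31 Dec 2000: 169 days → $22,000 × 3.9% × 169/366 = $396.1803
Total = $621.1694

$621.17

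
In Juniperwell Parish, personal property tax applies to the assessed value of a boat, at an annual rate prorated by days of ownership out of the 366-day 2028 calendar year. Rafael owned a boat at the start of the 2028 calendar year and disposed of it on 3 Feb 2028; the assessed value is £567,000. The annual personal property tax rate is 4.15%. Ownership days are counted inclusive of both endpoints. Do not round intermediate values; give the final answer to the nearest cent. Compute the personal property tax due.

£2,185.89

Days held (1 Jan – 3 Feb 2028): 34 out of 366
Tax = £567,000 × 4.15% × 34/366 = £2,185.8934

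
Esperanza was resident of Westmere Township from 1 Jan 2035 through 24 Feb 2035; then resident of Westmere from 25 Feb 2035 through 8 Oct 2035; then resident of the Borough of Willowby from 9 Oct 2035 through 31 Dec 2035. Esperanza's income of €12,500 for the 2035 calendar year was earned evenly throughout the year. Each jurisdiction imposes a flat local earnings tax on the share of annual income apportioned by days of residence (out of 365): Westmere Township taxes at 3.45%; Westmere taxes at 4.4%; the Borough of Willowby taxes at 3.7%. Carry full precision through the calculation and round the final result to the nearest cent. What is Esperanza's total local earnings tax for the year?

€511.97

Westmere Township, 1 Jan – 24 Feb 2035: 55 days → €12,500 × 3.45% × 55/365 = €64.9829
Westmere, 25 Feb – 8 Oct 2035: 226 days → €12,500 × 4.4% × 226/365 = €340.5479
The Borough of Willowby, 9 Oct – 31 Dec 2035: 84 days → €12,500 × 3.7% × 84/365 = €106.4384
Total = €511.9692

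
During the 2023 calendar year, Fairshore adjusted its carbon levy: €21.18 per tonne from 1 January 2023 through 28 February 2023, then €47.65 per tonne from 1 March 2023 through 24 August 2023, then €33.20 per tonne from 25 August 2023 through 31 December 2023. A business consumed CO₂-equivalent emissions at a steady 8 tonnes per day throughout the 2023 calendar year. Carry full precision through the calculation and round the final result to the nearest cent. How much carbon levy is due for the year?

1 January – 28 February 2023: 59 days × 8 tonnes/day = 472 tonnes at €21.18/tonne → €9996.96
1 March – 24 August 2023: 177 days × 8 tonnes/day = 1,416 tonnes at €47.65/tonne → €67472.40
25 August – 31 December 2023: 129 days × 8 tonnes/day = 1,032 tonnes at €33.20/tonne → €34262.40

€111731.76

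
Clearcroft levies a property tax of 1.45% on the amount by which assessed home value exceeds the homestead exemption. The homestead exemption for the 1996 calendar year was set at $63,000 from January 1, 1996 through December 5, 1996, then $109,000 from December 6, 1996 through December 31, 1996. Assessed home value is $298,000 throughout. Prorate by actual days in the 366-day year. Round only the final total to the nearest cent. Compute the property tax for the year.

$3,360.12

January 1 – December 5, 1996: 340 days, exemption $63,000 → ($298,000 − $63,000) × 1.45% × 340/366 = $3,165.4372
December 6 – December 31, 1996: 26 days, exemption $109,000 → ($298,000 − $109,000) × 1.45% × 26/366 = $194.6803
Total = $3,360.1175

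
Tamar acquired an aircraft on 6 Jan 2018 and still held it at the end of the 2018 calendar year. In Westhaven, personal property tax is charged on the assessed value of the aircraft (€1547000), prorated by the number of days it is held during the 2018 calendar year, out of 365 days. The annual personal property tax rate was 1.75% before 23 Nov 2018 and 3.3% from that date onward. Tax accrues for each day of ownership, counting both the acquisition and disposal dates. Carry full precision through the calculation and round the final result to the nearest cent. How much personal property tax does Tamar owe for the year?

6 Jan – 22 Nov 2018: 321 days at 1.75% → €1547000 × 1.75% × 321/365 = €23808.9658
23 Nov – 31 Dec 2018: 39 days at 3.3% → €1547000 × 3.3% × 39/365 = €5454.7644
Total = €29263.7301

€29263.73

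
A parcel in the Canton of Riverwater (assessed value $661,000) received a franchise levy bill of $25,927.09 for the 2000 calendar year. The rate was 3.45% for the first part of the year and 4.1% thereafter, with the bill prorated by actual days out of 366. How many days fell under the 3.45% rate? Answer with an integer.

100 days

Let d = days at the first rate; then 366 − d days at the second rate.
$661,000 × [3.45%·d + 4.1%·(366−d)] / 366 = $25,927.09
Solving gives d = 100, so the new rate took effect on April 10, 2000.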